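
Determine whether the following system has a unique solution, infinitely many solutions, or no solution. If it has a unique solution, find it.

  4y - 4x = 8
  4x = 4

x = 1, y = 3

Row-reduce the augmented matrix:
R1 ← R1 / (-4).
R2 ← R2 − 4·R1.
R2 ← R2 / (4).
R1 ← R1 + 1·R2.
Reading off the reduced rows gives x = 1, y = 3.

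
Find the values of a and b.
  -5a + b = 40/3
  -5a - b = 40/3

Row-reduce the augmented matrix:
R1 ← R1 / (-5).
R2 ← R2 + 5·R1.
R2 ← R2 / (-2).
R1 ← R1 + 1/5·R2.
Reading off the reduced rows gives a = -8/3, b = 0.

a = -8/3, b = 0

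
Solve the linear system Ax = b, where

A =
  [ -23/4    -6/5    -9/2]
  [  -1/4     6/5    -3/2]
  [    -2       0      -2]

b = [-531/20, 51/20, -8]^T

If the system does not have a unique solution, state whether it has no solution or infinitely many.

Row-reduce:
R1 ← R1 / (-23/4).
R2 ← R2 + 1/4·R1.
R3 ← R3 + 2·R1.
R2 ← R2 / (144/115).
R1 ← R1 − 24/115·R2.
R3 ← R3 − 48/115·R2.
Rank is 2 with 3 unknowns, leaving x_3 free.

infinitely many solutions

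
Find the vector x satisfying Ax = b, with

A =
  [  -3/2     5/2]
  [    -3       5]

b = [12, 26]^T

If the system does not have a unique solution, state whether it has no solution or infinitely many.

no solution

Row-reduce:
R1 ← R1 / (-3/2).
R2 ← R2 + 3·R1.
Row 2 reduces to 0 = 2, a contradiction. The system is inconsistent.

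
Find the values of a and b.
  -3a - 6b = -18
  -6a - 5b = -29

a = 4, b = 1

Row-reduce the augmented matrix:
R1 ← R1 / (-3).
R2 ← R2 + 6·R1.
R2 ← R2 / (7).
R1 ← R1 − 2·R2.
Reading off the reduced rows gives a = 4, b = 1.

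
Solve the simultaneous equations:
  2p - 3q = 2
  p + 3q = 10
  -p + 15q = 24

Row-reduce:
R1 ← R1 / (2).
R2 ← R2 − 1·R1.
R3 ← R3 + 1·R1.
R2 ← R2 / (9/2).
R1 ← R1 + 3/2·R2.
R3 ← R3 − 27/2·R2.
Row 3 reduces to 0 = -2, a contradiction. The system is inconsistent.

no solution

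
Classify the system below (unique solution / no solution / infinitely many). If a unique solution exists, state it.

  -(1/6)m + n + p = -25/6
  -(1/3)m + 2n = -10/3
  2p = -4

no solution

Row-reduce:
R1 ← R1 / (-1/6).
R2 ← R2 + 1/3·R1.
R2 ← R2 / (-2).
R1 ← R1 + 6·R2.
R3 ← R3 − 2·R2.
Row 3 reduces to 0 = 1, a contradiction. The system is inconsistent.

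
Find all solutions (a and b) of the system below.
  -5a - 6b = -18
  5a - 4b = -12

a = 0, b = 3

Row-reduce the augmented matrix:
R1 ← R1 / (-5).
R2 ← R2 − 5·R1.
R2 ← R2 / (-10).
R1 ← R1 − 6/5·R2.
Reading off the reduced rows gives a = 0, b = 3.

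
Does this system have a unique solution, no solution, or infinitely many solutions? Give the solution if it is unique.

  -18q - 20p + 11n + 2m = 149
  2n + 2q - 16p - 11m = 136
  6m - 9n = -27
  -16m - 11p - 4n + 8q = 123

Row-reduce the augmented matrix:
R1 ← R1 / (2).
R2 ← R2 + 11·R1.
R3 ← R3 − 6·R1.
R4 ← R4 + 16·R1.
R2 ← R2 / (125/2).
R1 ← R1 − 11/2·R2.
R3 ← R3 + 42·R2.
R4 ← R4 − 84·R2.
R3 ← R3 / (-3084/125).
R1 ← R1 − 136/125·R3.
R2 ← R2 + 252/125·R3.
R4 ← R4 + 207/125·R3.
R4 ← R4 / (-2509/514).
R1 ← R1 + 246/257·R4.
R2 ← R2 + 164/257·R4.
R3 ← R3 − 233/514·R4.
Reading off the reduced rows gives m = -6, n = -1, p = -5, q = -4.

m = -6, n = -1, p = -5, q = -4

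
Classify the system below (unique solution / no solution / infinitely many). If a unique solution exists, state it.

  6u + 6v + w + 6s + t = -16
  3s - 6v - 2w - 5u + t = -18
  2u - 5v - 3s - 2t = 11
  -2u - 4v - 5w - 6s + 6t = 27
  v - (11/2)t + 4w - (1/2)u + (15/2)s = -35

Row-reduce:
R1 ← R1 / (6).
R2 ← R2 + 5·R1.
R3 ← R3 − 2·R1.
R4 ← R4 + 2·R1.
R5 ← R5 + 1/2·R1.
R2 ← R2 / (-1).
R1 ← R1 − 1·R2.
R3 ← R3 + 7·R2.
R4 ← R4 + 2·R2.
R5 ← R5 − 3/2·R2.
R3 ← R3 / (47/6).
R1 ← R1 + 1·R3.
R2 ← R2 − 7/6·R3.
R4 ← R4 + 7/3·R3.
R5 ← R5 − 7/3·R3.
R4 ← R4 / (-1794/47).
R1 ← R1 − 57/47·R4.
R2 ← R2 − 51/47·R4.
R3 ← R3 + 366/47·R4.
R5 ← R5 − 1794/47·R4.
Row 5 reduces to 0 = 1, a contradiction. The system is inconsistent.

no solution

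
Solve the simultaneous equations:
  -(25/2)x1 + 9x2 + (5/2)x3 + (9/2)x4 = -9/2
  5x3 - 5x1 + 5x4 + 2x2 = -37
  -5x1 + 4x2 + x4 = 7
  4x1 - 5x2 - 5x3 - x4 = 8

infinitely many solutions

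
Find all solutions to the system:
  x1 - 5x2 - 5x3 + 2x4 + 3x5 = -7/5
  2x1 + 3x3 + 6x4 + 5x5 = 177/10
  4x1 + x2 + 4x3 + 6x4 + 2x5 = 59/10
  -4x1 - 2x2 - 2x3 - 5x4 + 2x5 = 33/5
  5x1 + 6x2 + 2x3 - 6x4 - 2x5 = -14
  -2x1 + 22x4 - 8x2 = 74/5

x1 = -12/5, x2 = 3/2, x3 = 1/2, x4 = 1, x5 = 3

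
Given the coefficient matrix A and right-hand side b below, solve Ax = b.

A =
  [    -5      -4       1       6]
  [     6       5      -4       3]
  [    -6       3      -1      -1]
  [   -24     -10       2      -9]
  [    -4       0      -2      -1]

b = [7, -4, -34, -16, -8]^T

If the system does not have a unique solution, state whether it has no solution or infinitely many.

x_1 = 3, x_2 = -6, x_3 = -2, x_4 = 0

Row-reduce the augmented matrix:
R1 ← R1 / (-5).
R2 ← R2 − 6·R1.
R3 ← R3 + 6·R1.
R4 ← R4 + 24·R1.
R5 ← R5 + 4·R1.
R2 ← R2 / (1/5).
R1 ← R1 − 4/5·R2.
R3 ← R3 − 39/5·R2.
R4 ← R4 − 46/5·R2.
R5 ← R5 − 16/5·R2.
R3 ← R3 / (107).
R1 ← R1 − 11·R3.
R2 ← R2 + 14·R3.
R4 ← R4 − 126·R3.
R5 ← R5 − 42·R3.
R4 ← R4 / (-3093/107).
R1 ← R1 + 28/107·R4.
R2 ← R2 + 227/107·R4.
R3 ← R3 + 406/107·R4.
R5 ← R5 + 1031/107·R4.
R5 reduces to 0 = 0, so the extra equation is consistent.
Reading off the reduced rows gives x_1 = 3, x_2 = -6, x_3 = -2, x_4 = 0.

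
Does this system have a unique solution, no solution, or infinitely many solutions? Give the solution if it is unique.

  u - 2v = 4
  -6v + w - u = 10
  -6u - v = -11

u = 2, v = -1, w = 6

Row-reduce the augmented matrix:
R2 ← R2 + 1·R1.
R3 ← R3 + 6·R1.
R2 ← R2 / (-8).
R1 ← R1 + 2·R2.
R3 ← R3 + 13·R2.
R3 ← R3 / (-13/8).
R1 ← R1 + 1/4·R3.
R2 ← R2 + 1/8·R3.
Reading off the reduced rows gives u = 2, v = -1, w = 6.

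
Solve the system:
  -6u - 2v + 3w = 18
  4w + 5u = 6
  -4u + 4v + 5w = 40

u = -2, v = 3, w = 4

Row-reduce the augmented matrix:
R1 ← R1 / (-6).
R2 ← R2 − 5·R1.
R3 ← R3 + 4·R1.
R2 ← R2 / (-5/3).
R1 ← R1 − 1/3·R2.
R3 ← R3 − 16/3·R2.
R3 ← R3 / (119/5).
R1 ← R1 − 4/5·R3.
R2 ← R2 + 39/10·R3.
Reading off the reduced rows gives u = -2, v = 3, w = 4.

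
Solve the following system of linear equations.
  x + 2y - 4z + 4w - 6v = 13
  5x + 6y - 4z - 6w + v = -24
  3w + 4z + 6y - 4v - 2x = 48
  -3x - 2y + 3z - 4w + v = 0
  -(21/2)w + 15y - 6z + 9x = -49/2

no solution

Row-reduce:
R2 ← R2 − 5·R1.
R3 ← R3 + 2·R1.
R4 ← R4 + 3·R1.
R5 ← R5 − 9·R1.
R2 ← R2 / (-4).
R1 ← R1 − 2·R2.
R3 ← R3 − 10·R2.
R4 ← R4 − 4·R2.
R5 ← R5 + 3·R2.
R3 ← R3 / (36).
R1 ← R1 − 4·R3.
R2 ← R2 + 4·R3.
R4 ← R4 − 7·R3.
R5 ← R5 − 18·R3.
R4 ← R4 / (-15/2).
R1 ← R1 + 3·R4.
R2 ← R2 − 1/2·R4.
R3 ← R3 + 3/2·R4.
Row 5 reduces to 0 = -1/2, a contradiction. The system is inconsistent.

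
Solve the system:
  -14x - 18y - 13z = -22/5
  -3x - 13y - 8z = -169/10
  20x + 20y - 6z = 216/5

x = -3/2, y = 3, z = -11/5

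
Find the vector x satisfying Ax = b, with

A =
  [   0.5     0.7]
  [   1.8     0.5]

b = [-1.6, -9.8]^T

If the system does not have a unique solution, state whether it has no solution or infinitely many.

Row-reduce the augmented matrix:
R1 ← R1 / (1/2).
R2 ← R2 − 9/5·R1.
R2 ← R2 / (-101/50).
R1 ← R1 − 7/5·R2.
Reading off the reduced rows gives x_1 = -6, x_2 = 2.

x_1 = -6, x_2 = 2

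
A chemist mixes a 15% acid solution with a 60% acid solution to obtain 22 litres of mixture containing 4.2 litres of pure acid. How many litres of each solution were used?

litres of solution A: 20, litres of solution B: 2

Let a = litres of solution A, b = litres of solution B.
  a + b = 22
  (3/20)a + (3/5)b = 21/5
From equation 1: a = 22 − b.
Substitute into equation 2 and solve: b = 2.
Then a = 20.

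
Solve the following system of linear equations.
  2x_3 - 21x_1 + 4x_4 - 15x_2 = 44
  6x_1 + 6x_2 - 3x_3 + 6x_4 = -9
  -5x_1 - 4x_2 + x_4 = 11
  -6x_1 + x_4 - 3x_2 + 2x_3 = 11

infinitely many solutions

Row-reduce:
R1 ← R1 / (-21).
R2 ← R2 − 6·R1.
R3 ← R3 + 5·R1.
R4 ← R4 + 6·R1.
R2 ← R2 / (12/7).
R1 ← R1 − 5/7·R2.
R3 ← R3 + 3/7·R2.
R4 ← R4 − 9/7·R2.
R3 ← R3 / (-13/12).
R1 ← R1 − 11/12·R3.
R2 ← R2 + 17/12·R3.
R4 ← R4 − 13/4·R3.
Rank is 3 with 4 unknowns, leaving x_4 free.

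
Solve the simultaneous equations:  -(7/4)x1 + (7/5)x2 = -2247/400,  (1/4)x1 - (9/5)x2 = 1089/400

x1 = 9/4, x2 = -6/5

Row-reduce the augmented matrix:
R1 ← R1 / (-7/4).
R2 ← R2 − 1/4·R1.
R2 ← R2 / (-8/5).
R1 ← R1 + 4/5·R2.
Reading off the reduced rows gives x1 = 9/4, x2 = -6/5.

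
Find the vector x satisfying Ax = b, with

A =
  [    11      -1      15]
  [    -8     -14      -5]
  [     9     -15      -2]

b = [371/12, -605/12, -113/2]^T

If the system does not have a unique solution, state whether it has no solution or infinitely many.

x_1 = -2/3, x_2 = 3, x_3 = 11/4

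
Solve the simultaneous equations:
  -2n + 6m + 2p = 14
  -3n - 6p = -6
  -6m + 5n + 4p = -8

infinitely many solutions

Row-reduce:
R1 ← R1 / (6).
R3 ← R3 + 6·R1.
R2 ← R2 / (-3).
R1 ← R1 + 1/3·R2.
R3 ← R3 − 3·R2.
Rank is 2 with 3 unknowns, leaving p free.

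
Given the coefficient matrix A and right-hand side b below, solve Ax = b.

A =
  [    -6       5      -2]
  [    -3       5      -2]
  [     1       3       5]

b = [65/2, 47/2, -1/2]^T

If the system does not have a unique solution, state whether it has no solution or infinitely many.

x_1 = -3, x_2 = 5/2, x_3 = -1

Row-reduce the augmented matrix:
R1 ← R1 / (-6).
R2 ← R2 + 3·R1.
R3 ← R3 − 1·R1.
R2 ← R2 / (5/2).
R1 ← R1 + 5/6·R2.
R3 ← R3 − 23/6·R2.
R3 ← R3 / (31/5).
R2 ← R2 + 2/5·R3.
Reading off the reduced rows gives x_1 = -3, x_2 = 5/2, x_3 = -1.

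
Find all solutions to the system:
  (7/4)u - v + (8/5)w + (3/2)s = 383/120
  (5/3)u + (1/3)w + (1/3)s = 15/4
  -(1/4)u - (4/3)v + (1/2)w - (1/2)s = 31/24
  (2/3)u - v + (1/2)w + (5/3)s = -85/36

u = 7/3, v = 1/2, w = 7/3, s = -11/4

Row-reduce the augmented matrix:
R1 ← R1 / (7/4).
R2 ← R2 − 5/3·R1.
R3 ← R3 + 1/4·R1.
R4 ← R4 − 2/3·R1.
R2 ← R2 / (20/21).
R1 ← R1 + 4/7·R2.
R3 ← R3 + 31/21·R2.
R4 ← R4 + 13/21·R2.
R3 ← R3 / (-67/60).
R1 ← R1 − 1/5·R3.
R2 ← R2 + 5/4·R3.
R4 ← R4 + 53/60·R3.
R4 ← R4 / (654/335).
R1 ← R1 + 52/335·R4.
R2 ← R2 − 717/670·R4.
R3 ← R3 − 119/67·R4.
Reading off the reduced rows gives u = 7/3, v = 1/2, w = 7/3, s = -11/4.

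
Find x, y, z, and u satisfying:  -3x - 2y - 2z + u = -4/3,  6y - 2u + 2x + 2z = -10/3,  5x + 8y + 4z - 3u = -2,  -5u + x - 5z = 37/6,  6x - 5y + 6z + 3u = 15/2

x = 2, y = -1/2, z = -3/2, u = 2/3

Row-reduce the augmented matrix:
R1 ← R1 / (-3).
R2 ← R2 − 2·R1.
R3 ← R3 − 5·R1.
R4 ← R4 − 1·R1.
R5 ← R5 − 6·R1.
R2 ← R2 / (14/3).
R1 ← R1 − 2/3·R2.
R3 ← R3 − 14/3·R2.
R4 ← R4 + 2/3·R2.
R5 ← R5 + 9·R2.
Swap R3 and R4.
R3 ← R3 / (-39/7).
R1 ← R1 − 4/7·R3.
R2 ← R2 − 1/7·R3.
R5 ← R5 − 23/7·R3.
Swap R4 and R5.
R4 ← R4 / (-17/39).
R1 ← R1 + 25/39·R4.
R2 ← R2 + 16/39·R4.
R3 ← R3 − 34/39·R4.
R5 reduces to 0 = 0, so the extra equation is consistent.
Reading off the reduced rows gives x = 2, y = -1/2, z = -3/2, u = 2/3.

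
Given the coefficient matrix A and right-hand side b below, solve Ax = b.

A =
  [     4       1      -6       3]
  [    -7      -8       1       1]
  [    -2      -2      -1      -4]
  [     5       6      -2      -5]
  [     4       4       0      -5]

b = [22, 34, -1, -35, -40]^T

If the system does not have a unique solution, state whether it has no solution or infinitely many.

x_1 = -5, x_2 = 0, x_3 = -5, x_4 = 4

Row-reduce the augmented matrix:
R1 ← R1 / (4).
R2 ← R2 + 7·R1.
R3 ← R3 + 2·R1.
R4 ← R4 − 5·R1.
R5 ← R5 − 4·R1.
R2 ← R2 / (-25/4).
R1 ← R1 − 1/4·R2.
R3 ← R3 + 3/2·R2.
R4 ← R4 − 19/4·R2.
R5 ← R5 − 3·R2.
R3 ← R3 / (-43/25).
R1 ← R1 + 47/25·R3.
R2 ← R2 − 38/25·R3.
R4 ← R4 + 43/25·R3.
R5 ← R5 − 36/25·R3.
Swap R4 and R5.
R4 ← R4 / (-359/43).
R1 ← R1 − 231/43·R4.
R2 ← R2 + 195/43·R4.
R3 ← R3 − 100/43·R4.
R5 reduces to 0 = 0, so the extra equation is consistent.
Reading off the reduced rows gives x_1 = -5, x_2 = 0, x_3 = -5, x_4 = 4.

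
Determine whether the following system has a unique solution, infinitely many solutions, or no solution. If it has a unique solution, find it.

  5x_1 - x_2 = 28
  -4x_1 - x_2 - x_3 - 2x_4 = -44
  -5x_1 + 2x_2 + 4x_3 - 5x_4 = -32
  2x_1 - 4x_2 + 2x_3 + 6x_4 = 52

x_1 = 6, x_2 = 2, x_3 = 6, x_4 = 6

Row-reduce the augmented matrix:
R1 ← R1 / (5).
R2 ← R2 + 4·R1.
R3 ← R3 + 5·R1.
R4 ← R4 − 2·R1.
R2 ← R2 / (-9/5).
R1 ← R1 + 1/5·R2.
R3 ← R3 − 1·R2.
R4 ← R4 + 18/5·R2.
R3 ← R3 / (31/9).
R1 ← R1 − 1/9·R3.
R2 ← R2 − 5/9·R3.
R4 ← R4 − 4·R3.
R4 ← R4 / (530/31).
R1 ← R1 − 13/31·R4.
R2 ← R2 − 65/31·R4.
R3 ← R3 + 55/31·R4.
Reading off the reduced rows gives x_1 = 6, x_2 = 2, x_3 = 6, x_4 = 6.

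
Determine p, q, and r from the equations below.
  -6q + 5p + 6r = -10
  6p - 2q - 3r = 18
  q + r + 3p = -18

p = -2, q = -6, r = -6

Row-reduce the augmented matrix:
R1 ← R1 / (5).
R2 ← R2 − 6·R1.
R3 ← R3 − 3·R1.
R2 ← R2 / (26/5).
R1 ← R1 + 6/5·R2.
R3 ← R3 − 23/5·R2.
R3 ← R3 / (167/26).
R1 ← R1 + 15/13·R3.
R2 ← R2 + 51/26·R3.
Reading off the reduced rows gives p = -2, q = -6, r = -6.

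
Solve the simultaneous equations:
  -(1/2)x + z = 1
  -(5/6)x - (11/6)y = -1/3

Row-reduce:
R1 ← R1 / (-1/2).
R2 ← R2 + 5/6·R1.
R2 ← R2 / (-11/6).
Rank is 2 with 3 unknowns, leaving z free.

infinitely many solutions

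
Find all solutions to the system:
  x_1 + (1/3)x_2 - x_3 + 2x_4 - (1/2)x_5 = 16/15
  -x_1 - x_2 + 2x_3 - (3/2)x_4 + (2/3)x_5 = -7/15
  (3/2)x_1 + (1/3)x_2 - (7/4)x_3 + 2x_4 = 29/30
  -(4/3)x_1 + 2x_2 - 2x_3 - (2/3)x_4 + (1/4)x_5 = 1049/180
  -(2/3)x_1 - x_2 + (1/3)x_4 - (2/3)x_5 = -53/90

x_1 = -14/5, x_2 = 3/2, x_3 = 0, x_4 = 7/3, x_5 = 13/5

Row-reduce the augmented matrix:
R2 ← R2 + 1·R1.
R3 ← R3 − 3/2·R1.
R4 ← R4 + 4/3·R1.
R5 ← R5 + 2/3·R1.
R2 ← R2 / (-2/3).
R1 ← R1 − 1/3·R2.
R3 ← R3 + 1/6·R2.
R4 ← R4 − 22/9·R2.
R5 ← R5 + 7/9·R2.
R3 ← R3 / (-1/2).
R1 ← R1 + 1/2·R3.
R2 ← R2 + 3/2·R3.
R4 ← R4 − 1/3·R3.
R5 ← R5 + 11/6·R3.
R4 ← R4 / (37/12).
R1 ← R1 − 27/8·R4.
R2 ← R2 − 21/8·R4.
R3 ← R3 − 9/4·R4.
R5 ← R5 − 125/24·R4.
R5 ← R5 / (-4367/888).
R1 ← R1 + 549/296·R5.
R2 ← R2 + 871/296·R5.
R3 ← R3 + 845/444·R5.
R4 ← R4 − 8/37·R5.
Reading off the reduced rows gives x_1 = -14/5, x_2 = 3/2, x_3 = 0, x_4 = 7/3, x_5 = 13/5.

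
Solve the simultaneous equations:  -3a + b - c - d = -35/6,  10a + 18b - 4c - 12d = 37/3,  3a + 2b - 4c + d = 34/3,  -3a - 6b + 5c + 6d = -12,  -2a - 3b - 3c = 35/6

Row-reduce the augmented matrix:
R1 ← R1 / (-3).
R2 ← R2 − 10·R1.
R3 ← R3 − 3·R1.
R4 ← R4 + 3·R1.
R5 ← R5 + 2·R1.
R2 ← R2 / (64/3).
R1 ← R1 + 1/3·R2.
R3 ← R3 − 3·R2.
R4 ← R4 + 7·R2.
R5 ← R5 + 11/3·R2.
R3 ← R3 / (-127/32).
R1 ← R1 − 7/32·R3.
R2 ← R2 + 11/32·R3.
R4 ← R4 − 115/32·R3.
R5 ← R5 + 115/32·R3.
R4 ← R4 / (498/127).
R1 ← R1 − 27/127·R4.
R2 ← R2 + 115/127·R4.
R3 ← R3 + 69/127·R4.
R5 ← R5 + 498/127·R4.
R5 reduces to 0 = 0, so the extra equation is consistent.
Reading off the reduced rows gives a = 7/3, b = -3/2, c = -2, d = -2/3.

a = 7/3, b = -3/2, c = -2, d = -2/3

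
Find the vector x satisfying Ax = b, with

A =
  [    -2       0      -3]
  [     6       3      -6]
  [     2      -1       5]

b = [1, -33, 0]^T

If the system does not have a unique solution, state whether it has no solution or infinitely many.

x_1 = -5, x_2 = 5, x_3 = 3

Row-reduce the augmented matrix:
R1 ← R1 / (-2).
R2 ← R2 − 6·R1.
R3 ← R3 − 2·R1.
R2 ← R2 / (3).
R3 ← R3 + 1·R2.
R3 ← R3 / (-3).
R1 ← R1 − 3/2·R3.
R2 ← R2 + 5·R3.
Reading off the reduced rows gives x_1 = -5, x_2 = 5, x_3 = 3.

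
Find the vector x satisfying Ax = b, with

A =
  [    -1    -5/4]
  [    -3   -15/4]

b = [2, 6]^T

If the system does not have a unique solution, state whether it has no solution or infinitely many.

infinitely many solutions

Row-reduce:
R1 ← R1 / (-1).
R2 ← R2 + 3·R1.
Rank is 1 with 2 unknowns, leaving x_2 free.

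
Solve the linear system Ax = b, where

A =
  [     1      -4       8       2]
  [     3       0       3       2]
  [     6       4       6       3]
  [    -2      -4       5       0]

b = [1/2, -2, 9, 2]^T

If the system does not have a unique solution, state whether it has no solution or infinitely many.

no solution

Row-reduce:
R2 ← R2 − 3·R1.
R3 ← R3 − 6·R1.
R4 ← R4 + 2·R1.
R2 ← R2 / (12).
R1 ← R1 + 4·R2.
R3 ← R3 − 28·R2.
R4 ← R4 + 12·R2.
R3 ← R3 / (7).
R1 ← R1 − 1·R3.
R2 ← R2 + 7/4·R3.
Row 4 reduces to 0 = -1/2, a contradiction. The system is inconsistent.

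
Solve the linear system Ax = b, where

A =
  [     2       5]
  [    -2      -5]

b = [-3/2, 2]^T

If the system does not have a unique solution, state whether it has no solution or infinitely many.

no solution

Row-reduce:
R1 ← R1 / (2).
R2 ← R2 + 2·R1.
Row 2 reduces to 0 = 1/2, a contradiction. The system is inconsistent.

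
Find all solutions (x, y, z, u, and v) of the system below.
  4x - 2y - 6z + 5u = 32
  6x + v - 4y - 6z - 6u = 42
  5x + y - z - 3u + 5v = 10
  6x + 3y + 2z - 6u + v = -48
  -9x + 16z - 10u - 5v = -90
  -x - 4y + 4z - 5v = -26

Row-reduce the augmented matrix:
R1 ← R1 / (4).
R2 ← R2 − 6·R1.
R3 ← R3 − 5·R1.
R4 ← R4 − 6·R1.
R5 ← R5 + 9·R1.
R6 ← R6 + 1·R1.
R2 ← R2 / (-1).
R1 ← R1 + 1/2·R2.
R3 ← R3 − 7/2·R2.
R4 ← R4 − 6·R2.
R5 ← R5 + 9/2·R2.
R6 ← R6 + 9/2·R2.
R3 ← R3 / (17).
R1 ← R1 + 3·R3.
R2 ← R2 + 3·R3.
R4 ← R4 − 29·R3.
R5 ← R5 + 11·R3.
R6 ← R6 + 11·R3.
R4 ← R4 / (32/17).
R1 ← R1 + 67/34·R4.
R2 ← R2 − 60/17·R4.
R3 ← R3 + 113/34·R4.
R5 ← R5 − 865/34·R4.
R6 ← R6 − 865/34·R4.
R5 ← R5 / (12463/128).
R1 ← R1 + 877/128·R5.
R2 ← R2 − 233/16·R5.
R3 ← R3 + 1631/128·R5.
R4 ← R4 + 255/64·R5.
R6 ← R6 − 12463/128·R5.
R6 reduces to 0 = 0, so the extra equation is consistent.
Reading off the reduced rows gives x = -4, y = -6, z = -6, u = 0, v = 6.

x = -4, y = -6, z = -6, u = 0, v = 6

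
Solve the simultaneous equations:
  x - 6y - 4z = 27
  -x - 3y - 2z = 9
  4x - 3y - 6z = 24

x = 3, y = -4, z = 0

Row-reduce the augmented matrix:
R2 ← R2 + 1·R1.
R3 ← R3 − 4·R1.
R2 ← R2 / (-9).
R1 ← R1 + 6·R2.
R3 ← R3 − 21·R2.
R3 ← R3 / (-4).
R2 ← R2 − 2/3·R3.
Reading off the reduced rows gives x = 3, y = -4, z = 0.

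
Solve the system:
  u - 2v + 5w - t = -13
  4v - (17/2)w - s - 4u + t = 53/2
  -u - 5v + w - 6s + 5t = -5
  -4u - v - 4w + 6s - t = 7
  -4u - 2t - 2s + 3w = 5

Row-reduce:
R2 ← R2 + 4·R1.
R3 ← R3 + 1·R1.
R4 ← R4 + 4·R1.
R5 ← R5 + 4·R1.
R2 ← R2 / (-4).
R1 ← R1 + 2·R2.
R3 ← R3 + 7·R2.
R4 ← R4 + 9·R2.
R5 ← R5 + 8·R2.
R3 ← R3 / (-113/8).
R1 ← R1 + 3/4·R3.
R2 ← R2 + 23/8·R3.
R4 ← R4 + 79/8·R3.
R4 ← R4 / (1268/113).
R1 ← R1 − 82/113·R4.
R2 ← R2 − 126/113·R4.
R3 ← R3 − 34/113·R4.
Row 5 reduces to 0 = 4, a contradiction. The system is inconsistent.

no solution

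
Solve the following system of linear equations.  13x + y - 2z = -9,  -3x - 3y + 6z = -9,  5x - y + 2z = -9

Row-reduce:
R1 ← R1 / (13).
R2 ← R2 + 3·R1.
R3 ← R3 − 5·R1.
R2 ← R2 / (-36/13).
R1 ← R1 − 1/13·R2.
R3 ← R3 + 18/13·R2.
Rank is 2 with 3 unknowns, leaving z free.

infinitely many solutions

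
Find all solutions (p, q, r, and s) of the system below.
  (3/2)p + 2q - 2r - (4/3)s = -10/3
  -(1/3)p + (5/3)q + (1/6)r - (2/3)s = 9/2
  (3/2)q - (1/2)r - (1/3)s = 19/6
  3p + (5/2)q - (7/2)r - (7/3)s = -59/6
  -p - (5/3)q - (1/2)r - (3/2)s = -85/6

p = 0, q = 4, r = 3, s = 4

Row-reduce the augmented matrix:
R1 ← R1 / (3/2).
R2 ← R2 + 1/3·R1.
R4 ← R4 − 3·R1.
R5 ← R5 + 1·R1.
R2 ← R2 / (19/9).
R1 ← R1 − 4/3·R2.
R3 ← R3 − 3/2·R2.
R4 ← R4 + 3/2·R2.
R5 ← R5 + 1/3·R2.
R3 ← R3 / (-23/76).
R1 ← R1 + 22/19·R3.
R2 ← R2 + 5/38·R3.
R4 ← R4 − 23/76·R3.
R5 ← R5 + 107/57·R3.
Swap R4 and R5.
R4 ← R4 / (-217/46).
R1 ← R1 + 112/69·R4.
R2 ← R2 + 14/23·R4.
R3 ← R3 + 80/69·R4.
R5 reduces to 0 = 0, so the extra equation is consistent.
Reading off the reduced rows gives p = 0, q = 4, r = 3, s = 4.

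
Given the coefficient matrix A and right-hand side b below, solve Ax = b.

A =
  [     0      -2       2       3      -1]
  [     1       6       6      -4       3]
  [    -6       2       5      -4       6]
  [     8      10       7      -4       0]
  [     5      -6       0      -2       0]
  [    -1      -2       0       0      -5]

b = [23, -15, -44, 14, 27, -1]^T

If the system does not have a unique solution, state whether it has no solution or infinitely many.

x_1 = 5, x_2 = -2, x_3 = 2, x_4 = 5, x_5 = 0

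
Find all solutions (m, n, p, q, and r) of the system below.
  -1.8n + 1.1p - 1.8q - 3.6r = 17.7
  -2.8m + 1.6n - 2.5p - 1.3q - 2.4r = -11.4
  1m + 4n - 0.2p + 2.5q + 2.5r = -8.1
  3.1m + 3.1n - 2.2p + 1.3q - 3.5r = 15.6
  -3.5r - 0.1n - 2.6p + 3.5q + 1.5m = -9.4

Row-reduce the augmented matrix:
Swap R1 and R2.
R1 ← R1 / (-14/5).
R3 ← R3 − 1·R1.
R4 ← R4 − 31/10·R1.
R5 ← R5 − 3/2·R1.
R2 ← R2 / (-9/5).
R1 ← R1 + 4/7·R2.
R3 ← R3 − 32/7·R2.
R4 ← R4 − 341/70·R2.
R5 ← R5 − 53/70·R2.
R3 ← R3 / (2143/1260).
R1 ← R1 − 137/252·R3.
R2 ← R2 + 11/18·R3.
R4 ← R4 + 5017/2520·R3.
R5 ← R5 + 8761/2520·R3.
R4 ← R4 / (-85494/10715).
R1 ← R1 − 7913/4286·R4.
R2 ← R2 − 381/4286·R4.
R3 ← R3 + 3195/2143·R4.
R5 ← R5 + 33611/10715·R4.
R5 ← R5 / (-6798707/569960).
R1 ← R1 + 299385/227984·R5.
R2 ← R2 + 221093/227984·R5.
R3 ← R3 − 22995/113992·R5.
R4 ← R4 − 352583/113992·R5.
Reading off the reduced rows gives m = 6, n = 1, p = 3, q = -5, r = -2.

m = 6, n = 1, p = 3, q = -5, r = -2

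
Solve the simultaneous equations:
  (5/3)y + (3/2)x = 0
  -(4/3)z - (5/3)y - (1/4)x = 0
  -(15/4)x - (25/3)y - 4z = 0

infinitely many solutions

Row-reduce:
R1 ← R1 / (3/2).
R2 ← R2 + 1/4·R1.
R3 ← R3 + 15/4·R1.
R2 ← R2 / (-25/18).
R1 ← R1 − 10/9·R2.
R3 ← R3 + 25/6·R2.
Rank is 2 with 3 unknowns, leaving z free.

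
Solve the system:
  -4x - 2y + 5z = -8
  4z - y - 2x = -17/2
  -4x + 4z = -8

Row-reduce the augmented matrix:
R1 ← R1 / (-4).
R2 ← R2 + 2·R1.
R3 ← R3 + 4·R1.
Swap R2 and R3.
R2 ← R2 / (2).
R1 ← R1 − 1/2·R2.
R3 ← R3 / (3/2).
R1 ← R1 + 1·R3.
R2 ← R2 + 1/2·R3.
Reading off the reduced rows gives x = -1, y = -3/2, z = -3.

x = -1, y = -3/2, z = -3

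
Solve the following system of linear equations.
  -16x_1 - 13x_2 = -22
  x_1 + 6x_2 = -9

From equation 2: x_1 = -9 − 6·x_2.
Substitute into equation 1 and solve: x_2 = -2.
Then x_1 = 3.

x_1 = 3, x_2 = -2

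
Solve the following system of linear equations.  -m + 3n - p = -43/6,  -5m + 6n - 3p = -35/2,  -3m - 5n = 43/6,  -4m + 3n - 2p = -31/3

m = 3/2, n = -7/3, p = -4/3

Row-reduce the augmented matrix:
R1 ← R1 / (-1).
R2 ← R2 + 5·R1.
R3 ← R3 + 3·R1.
R4 ← R4 + 4·R1.
R2 ← R2 / (-9).
R1 ← R1 + 3·R2.
R3 ← R3 + 14·R2.
R4 ← R4 + 9·R2.
R3 ← R3 / (-1/9).
R1 ← R1 − 1/3·R3.
R2 ← R2 + 2/9·R3.
R4 reduces to 0 = 0, so the extra equation is consistent.
Reading off the reduced rows gives m = 3/2, n = -7/3, p = -4/3.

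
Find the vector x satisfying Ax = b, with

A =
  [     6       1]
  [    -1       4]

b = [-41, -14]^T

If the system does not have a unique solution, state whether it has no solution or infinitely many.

x_1 = -6, x_2 = -5

Row-reduce the augmented matrix:
R1 ← R1 / (6).
R2 ← R2 + 1·R1.
R2 ← R2 / (25/6).
R1 ← R1 − 1/6·R2.
Reading off the reduced rows gives x_1 = -6, x_2 = -5.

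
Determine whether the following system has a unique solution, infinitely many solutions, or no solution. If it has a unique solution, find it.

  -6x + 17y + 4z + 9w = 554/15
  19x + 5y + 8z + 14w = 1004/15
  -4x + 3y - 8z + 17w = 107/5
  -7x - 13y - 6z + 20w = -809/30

x = 12/5, y = 8/3, z = -3/4, w = 1

Row-reduce the augmented matrix:
R1 ← R1 / (-6).
R2 ← R2 − 19·R1.
R3 ← R3 + 4·R1.
R4 ← R4 + 7·R1.
R2 ← R2 / (353/6).
R1 ← R1 + 17/6·R2.
R3 ← R3 + 25/3·R2.
R4 ← R4 + 197/6·R2.
R3 ← R3 / (-2732/353).
R1 ← R1 − 116/353·R3.
R2 ← R2 − 124/353·R3.
R4 ← R4 − 306/353·R3.
R4 ← R4 / (23990/683).
R1 ← R1 − 867/683·R4.
R2 ← R2 − 1021/683·R4.
R3 ← R3 + 1502/683·R4.
Reading off the reduced rows gives x = 12/5, y = 8/3, z = -3/4, w = 1.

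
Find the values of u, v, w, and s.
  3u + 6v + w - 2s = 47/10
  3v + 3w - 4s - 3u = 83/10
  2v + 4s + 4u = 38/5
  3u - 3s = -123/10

u = -8/5, v = 2, w = 5/2, s = 5/2

Row-reduce the augmented matrix:
R1 ← R1 / (3).
R2 ← R2 + 3·R1.
R3 ← R3 − 4·R1.
R4 ← R4 − 3·R1.
R2 ← R2 / (9).
R1 ← R1 − 2·R2.
R3 ← R3 + 6·R2.
R4 ← R4 + 6·R2.
R3 ← R3 / (4/3).
R1 ← R1 + 5/9·R3.
R2 ← R2 − 4/9·R3.
R4 ← R4 − 5/3·R3.
R4 ← R4 / (-25/3).
R1 ← R1 − 16/9·R4.
R2 ← R2 + 14/9·R4.
R3 ← R3 − 2·R4.
Reading off the reduced rows gives u = -8/5, v = 2, w = 5/2, s = 5/2.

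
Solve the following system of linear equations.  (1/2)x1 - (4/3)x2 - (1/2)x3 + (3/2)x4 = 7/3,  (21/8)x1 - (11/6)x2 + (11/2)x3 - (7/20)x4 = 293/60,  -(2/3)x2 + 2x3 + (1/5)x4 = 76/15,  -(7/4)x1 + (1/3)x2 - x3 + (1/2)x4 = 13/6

no solution

Row-reduce:
R1 ← R1 / (1/2).
R2 ← R2 − 21/8·R1.
R4 ← R4 + 7/4·R1.
R2 ← R2 / (31/6).
R1 ← R1 + 8/3·R2.
R3 ← R3 + 2/3·R2.
R4 ← R4 + 13/3·R2.
R3 ← R3 / (189/62).
R1 ← R1 − 99/31·R3.
R2 ← R2 − 195/124·R3.
R4 ← R4 − 126/31·R3.
Row 4 reduces to 0 = -4/3, a contradiction. The system is inconsistent.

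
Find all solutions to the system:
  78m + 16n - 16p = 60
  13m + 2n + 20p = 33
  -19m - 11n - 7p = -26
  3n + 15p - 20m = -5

Row-reduce:
R1 ← R1 / (78).
R2 ← R2 − 13·R1.
R3 ← R3 + 19·R1.
R4 ← R4 + 20·R1.
R2 ← R2 / (-2/3).
R1 ← R1 − 8/39·R2.
R3 ← R3 + 277/39·R2.
R4 ← R4 − 277/39·R2.
R3 ← R3 / (-3281/13).
R1 ← R1 − 88/13·R3.
R2 ← R2 + 34·R3.
R4 ← R4 − 3281/13·R3.
Row 4 reduces to 0 = -1, a contradiction. The system is inconsistent.

no solution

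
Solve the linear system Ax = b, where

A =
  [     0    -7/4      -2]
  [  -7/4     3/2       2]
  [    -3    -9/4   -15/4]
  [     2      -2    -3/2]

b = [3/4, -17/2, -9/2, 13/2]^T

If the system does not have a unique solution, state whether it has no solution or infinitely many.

no solution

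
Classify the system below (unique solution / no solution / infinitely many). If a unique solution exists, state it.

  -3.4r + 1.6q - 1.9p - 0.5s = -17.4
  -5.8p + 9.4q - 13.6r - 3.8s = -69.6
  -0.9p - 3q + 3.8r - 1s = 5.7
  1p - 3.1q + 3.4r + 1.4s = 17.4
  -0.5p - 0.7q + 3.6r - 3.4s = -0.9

Row-reduce the augmented matrix:
R1 ← R1 / (-19/10).
R2 ← R2 + 29/5·R1.
R3 ← R3 + 9/10·R1.
R4 ← R4 − 1·R1.
R5 ← R5 + 1/2·R1.
R2 ← R2 / (429/95).
R1 ← R1 + 16/19·R2.
R3 ← R3 + 357/95·R2.
R4 ← R4 + 429/190·R2.
R5 ← R5 + 213/190·R2.
R3 ← R3 / (1952/715).
R1 ← R1 − 170/143·R3.
R2 ← R2 + 102/143·R3.
R5 ← R5 − 2642/715·R3.
Swap R4 and R5.
R4 ← R4 / (-2333/9760).
R1 ← R1 − 1943/1952·R4.
R2 ← R2 + 2337/1952·R4.
R3 ← R3 + 3797/3904·R4.
R5 reduces to 0 = 0, so the extra equation is consistent.
Reading off the reduced rows gives p = 3, q = 0, r = 3, s = 3.

p = 3, q = 0, r = 3, s = 3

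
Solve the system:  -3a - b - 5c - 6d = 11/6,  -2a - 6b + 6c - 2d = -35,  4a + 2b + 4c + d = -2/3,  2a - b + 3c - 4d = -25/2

Row-reduce the augmented matrix:
R1 ← R1 / (-3).
R2 ← R2 + 2·R1.
R3 ← R3 − 4·R1.
R4 ← R4 − 2·R1.
R2 ← R2 / (-16/3).
R1 ← R1 − 1/3·R2.
R3 ← R3 − 2/3·R2.
R4 ← R4 + 5/3·R2.
R3 ← R3 / (-3/2).
R1 ← R1 − 9/4·R3.
R2 ← R2 + 7/4·R3.
R4 ← R4 + 13/4·R3.
R4 ← R4 / (6).
R1 ← R1 + 8·R4.
R2 ← R2 − 15/2·R4.
R3 ← R3 − 9/2·R4.
Reading off the reduced rows gives a = 1, b = 5/2, c = -8/3, d = 1.

a = 1, b = 5/2, c = -8/3, d = 1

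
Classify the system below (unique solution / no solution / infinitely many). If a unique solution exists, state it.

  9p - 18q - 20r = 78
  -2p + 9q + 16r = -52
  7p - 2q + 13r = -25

Row-reduce the augmented matrix:
R1 ← R1 / (9).
R2 ← R2 + 2·R1.
R3 ← R3 − 7·R1.
R2 ← R2 / (5).
R1 ← R1 + 2·R2.
R3 ← R3 − 12·R2.
R3 ← R3 / (37/45).
R1 ← R1 − 12/5·R3.
R2 ← R2 − 104/45·R3.
Reading off the reduced rows gives p = 2, q = 0, r = -3.

p = 2, q = 0, r = -3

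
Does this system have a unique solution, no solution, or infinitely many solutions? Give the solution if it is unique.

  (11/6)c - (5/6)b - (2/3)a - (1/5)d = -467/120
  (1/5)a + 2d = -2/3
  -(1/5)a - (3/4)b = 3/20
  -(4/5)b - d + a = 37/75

a = 0, b = -1/5, c = -9/4, d = -1/3

Row-reduce the augmented matrix:
R1 ← R1 / (-2/3).
R2 ← R2 − 1/5·R1.
R3 ← R3 + 1/5·R1.
R4 ← R4 − 1·R1.
R2 ← R2 / (-1/4).
R1 ← R1 − 5/4·R2.
R3 ← R3 + 1/2·R2.
R4 ← R4 + 41/20·R2.
R3 ← R3 / (-33/20).
R2 ← R2 + 11/5·R3.
R4 ← R4 + 44/25·R3.
R4 ← R4 / (-197/15).
R1 ← R1 − 10·R4.
R2 ← R2 + 8/3·R4.
R3 ← R3 − 382/165·R4.
Reading off the reduced rows gives a = 0, b = -1/5, c = -9/4, d = -1/3.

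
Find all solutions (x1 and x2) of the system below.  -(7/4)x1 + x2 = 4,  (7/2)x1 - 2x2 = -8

Row-reduce:
R1 ← R1 / (-7/4).
R2 ← R2 − 7/2·R1.
Rank is 1 with 2 unknowns, leaving x2 free.

infinitely many solutions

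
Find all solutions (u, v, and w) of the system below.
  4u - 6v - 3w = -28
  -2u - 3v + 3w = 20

Row-reduce:
R1 ← R1 / (4).
R2 ← R2 + 2·R1.
R2 ← R2 / (-6).
R1 ← R1 + 3/2·R2.
Rank is 2 with 3 unknowns, leaving w free.

infinitely many solutions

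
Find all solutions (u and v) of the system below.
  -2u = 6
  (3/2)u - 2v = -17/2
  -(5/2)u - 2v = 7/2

Row-reduce the augmented matrix:
R1 ← R1 / (-2).
R2 ← R2 − 3/2·R1.
R3 ← R3 + 5/2·R1.
R2 ← R2 / (-2).
R3 ← R3 + 2·R2.
R3 reduces to 0 = 0, so the extra equation is consistent.
Reading off the reduced rows gives u = -3, v = 2.

u = -3, v = 2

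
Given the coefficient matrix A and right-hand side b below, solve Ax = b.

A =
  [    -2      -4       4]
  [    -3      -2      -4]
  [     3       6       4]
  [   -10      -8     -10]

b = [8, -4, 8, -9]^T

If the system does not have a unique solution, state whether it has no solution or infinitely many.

Row-reduce:
R1 ← R1 / (-2).
R2 ← R2 + 3·R1.
R3 ← R3 − 3·R1.
R4 ← R4 + 10·R1.
R2 ← R2 / (4).
R1 ← R1 − 2·R2.
R4 ← R4 − 12·R2.
R3 ← R3 / (10).
R1 ← R1 − 3·R3.
R2 ← R2 + 5/2·R3.
Row 4 reduces to 0 = -1, a contradiction. The system is inconsistent.

no solution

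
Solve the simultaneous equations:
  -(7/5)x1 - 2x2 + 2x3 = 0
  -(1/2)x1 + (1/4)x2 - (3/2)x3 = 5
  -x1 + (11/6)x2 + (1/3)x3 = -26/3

x1 = 0, x2 = -4, x3 = -4

Row-reduce the augmented matrix:
R1 ← R1 / (-7/5).
R2 ← R2 + 1/2·R1.
R3 ← R3 + 1·R1.
R2 ← R2 / (27/28).
R1 ← R1 − 10/7·R2.
R3 ← R3 − 137/42·R2.
R3 ← R3 / (518/81).
R1 ← R1 − 50/27·R3.
R2 ← R2 + 62/27·R3.
Reading off the reduced rows gives x1 = 0, x2 = -4, x3 = -4.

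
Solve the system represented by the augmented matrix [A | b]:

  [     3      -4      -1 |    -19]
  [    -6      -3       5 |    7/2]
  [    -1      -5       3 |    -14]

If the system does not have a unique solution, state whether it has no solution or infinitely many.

x_1 = -5/2, x_2 = 3, x_3 = -1/2

Row-reduce the augmented matrix:
R1 ← R1 / (3).
R2 ← R2 + 6·R1.
R3 ← R3 + 1·R1.
R2 ← R2 / (-11).
R1 ← R1 + 4/3·R2.
R3 ← R3 + 19/3·R2.
R3 ← R3 / (31/33).
R1 ← R1 + 23/33·R3.
R2 ← R2 + 3/11·R3.
Reading off the reduced rows gives x_1 = -5/2, x_2 = 3, x_3 = -1/2.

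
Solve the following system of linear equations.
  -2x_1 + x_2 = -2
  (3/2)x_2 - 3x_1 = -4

Row-reduce:
R1 ← R1 / (-2).
R2 ← R2 + 3·R1.
Row 2 reduces to 0 = -1, a contradiction. The system is inconsistent.

no solution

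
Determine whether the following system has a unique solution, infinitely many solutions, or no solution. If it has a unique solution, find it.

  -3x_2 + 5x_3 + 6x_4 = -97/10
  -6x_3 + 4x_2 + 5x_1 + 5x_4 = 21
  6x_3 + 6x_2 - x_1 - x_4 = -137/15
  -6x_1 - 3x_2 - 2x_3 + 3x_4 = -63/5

Row-reduce the augmented matrix:
Swap R1 and R2.
R1 ← R1 / (5).
R3 ← R3 + 1·R1.
R4 ← R4 + 6·R1.
R2 ← R2 / (-3).
R1 ← R1 − 4/5·R2.
R3 ← R3 − 34/5·R2.
R4 ← R4 − 9/5·R2.
R3 ← R3 / (242/15).
R1 ← R1 − 2/15·R3.
R2 ← R2 + 5/3·R3.
R4 ← R4 + 31/5·R3.
R4 ← R4 / (2157/121).
R1 ← R1 − 301/121·R4.
R2 ← R2 + 72/121·R4.
R3 ← R3 − 102/121·R4.
Reading off the reduced rows gives x_1 = 7/3, x_2 = 1/3, x_3 = -3/2, x_4 = -1/5.

x_1 = 7/3, x_2 = 1/3, x_3 = -3/2, x_4 = -1/5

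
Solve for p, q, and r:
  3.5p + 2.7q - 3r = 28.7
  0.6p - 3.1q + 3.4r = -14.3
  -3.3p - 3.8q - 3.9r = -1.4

Row-reduce the augmented matrix:
R1 ← R1 / (7/2).
R2 ← R2 − 3/5·R1.
R3 ← R3 + 33/10·R1.
R2 ← R2 / (-1247/350).
R1 ← R1 − 27/35·R2.
R3 ← R3 + 439/350·R2.
R3 ← R3 / (-101089/12470).
R1 ← R1 + 12/1247·R3.
R2 ← R2 + 1370/1247·R3.
Reading off the reduced rows gives p = 4, q = 1, r = -4.

p = 4, q = 1, r = -4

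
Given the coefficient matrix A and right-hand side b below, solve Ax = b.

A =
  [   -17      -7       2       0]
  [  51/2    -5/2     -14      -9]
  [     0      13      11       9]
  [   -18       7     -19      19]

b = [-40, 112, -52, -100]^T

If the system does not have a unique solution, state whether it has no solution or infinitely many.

Row-reduce:
R1 ← R1 / (-17).
R2 ← R2 − 51/2·R1.
R4 ← R4 + 18·R1.
R2 ← R2 / (-13).
R1 ← R1 − 7/17·R2.
R3 ← R3 − 13·R2.
R4 ← R4 − 245/17·R2.
Swap R3 and R4.
R3 ← R3 / (-7362/221).
R1 ← R1 + 103/221·R3.
R2 ← R2 − 11/13·R3.
Rank is 3 with 4 unknowns, leaving x_4 free.

infinitely many solutions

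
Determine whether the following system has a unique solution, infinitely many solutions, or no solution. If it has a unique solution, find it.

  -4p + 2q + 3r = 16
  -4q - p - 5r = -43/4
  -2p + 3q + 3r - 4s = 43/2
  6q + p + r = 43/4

p = -9/4, q = 2, r = 1, s = -2

Row-reduce the augmented matrix:
R1 ← R1 / (-4).
R2 ← R2 + 1·R1.
R3 ← R3 + 2·R1.
R4 ← R4 − 1·R1.
R2 ← R2 / (-9/2).
R1 ← R1 + 1/2·R2.
R3 ← R3 − 2·R2.
R4 ← R4 − 13/2·R2.
R3 ← R3 / (-19/18).
R1 ← R1 + 1/9·R3.
R2 ← R2 − 23/18·R3.
R4 ← R4 + 59/9·R3.
R4 ← R4 / (472/19).
R1 ← R1 − 8/19·R4.
R2 ← R2 + 92/19·R4.
R3 ← R3 − 72/19·R4.
Reading off the reduced rows gives p = -9/4, q = 2, r = 1, s = -2.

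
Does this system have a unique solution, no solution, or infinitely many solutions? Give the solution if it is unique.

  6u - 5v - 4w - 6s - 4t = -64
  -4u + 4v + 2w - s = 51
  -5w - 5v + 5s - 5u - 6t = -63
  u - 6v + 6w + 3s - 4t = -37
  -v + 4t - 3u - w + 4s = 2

u = -4, v = 6, w = 4, s = -3, t = 3

Row-reduce the augmented matrix:
R1 ← R1 / (6).
R2 ← R2 + 4·R1.
R3 ← R3 + 5·R1.
R4 ← R4 − 1·R1.
R5 ← R5 + 3·R1.
R2 ← R2 / (2/3).
R1 ← R1 + 5/6·R2.
R3 ← R3 + 55/6·R2.
R4 ← R4 + 31/6·R2.
R5 ← R5 + 7/2·R2.
R3 ← R3 / (-35/2).
R1 ← R1 + 3/2·R3.
R2 ← R2 + 1·R3.
R4 ← R4 − 3/2·R3.
R5 ← R5 + 13/2·R3.
R4 ← R4 / (-569/14).
R1 ← R1 + 19/14·R4.
R2 ← R2 + 25/7·R4.
R3 ← R3 − 55/14·R4.
R5 ← R5 − 2/7·R4.
R5 ← R5 / (2782/569).
R1 ← R1 − 2492/2845·R5.
R2 ← R2 − 3084/2845·R5.
R3 ← R3 + 206/2845·R5.
R4 ← R4 − 1956/2845·R5.
Reading off the reduced rows gives u = -4, v = 6, w = 4, s = -3, t = 3.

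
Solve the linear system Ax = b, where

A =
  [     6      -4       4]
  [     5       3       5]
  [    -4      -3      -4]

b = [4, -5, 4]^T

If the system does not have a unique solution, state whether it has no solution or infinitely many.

Row-reduce the augmented matrix:
R1 ← R1 / (6).
R2 ← R2 − 5·R1.
R3 ← R3 + 4·R1.
R2 ← R2 / (19/3).
R1 ← R1 + 2/3·R2.
R3 ← R3 + 17/3·R2.
R3 ← R3 / (3/19).
R1 ← R1 − 16/19·R3.
R2 ← R2 − 5/19·R3.
Reading off the reduced rows gives x_1 = 4, x_2 = 0, x_3 = -5.

x_1 = 4, x_2 = 0, x_3 = -5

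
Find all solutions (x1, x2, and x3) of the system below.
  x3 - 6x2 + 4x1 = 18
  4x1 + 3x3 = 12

infinitely many solutions

Row-reduce:
R1 ← R1 / (4).
R2 ← R2 − 4·R1.
R2 ← R2 / (6).
R1 ← R1 + 3/2·R2.
Rank is 2 with 3 unknowns, leaving x3 free.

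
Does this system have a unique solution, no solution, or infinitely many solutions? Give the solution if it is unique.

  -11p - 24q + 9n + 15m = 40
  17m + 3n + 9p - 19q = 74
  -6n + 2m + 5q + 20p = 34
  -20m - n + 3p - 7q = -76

Row-reduce:
R1 ← R1 / (15).
R2 ← R2 − 17·R1.
R3 ← R3 − 2·R1.
R4 ← R4 + 20·R1.
R2 ← R2 / (-36/5).
R1 ← R1 − 3/5·R2.
R3 ← R3 + 36/5·R2.
R4 ← R4 − 11·R2.
Swap R3 and R4.
R3 ← R3 / (1141/54).
R1 ← R1 − 19/18·R3.
R2 ← R2 + 161/54·R3.
Rank is 3 with 4 unknowns, leaving q free.

infinitely many solutions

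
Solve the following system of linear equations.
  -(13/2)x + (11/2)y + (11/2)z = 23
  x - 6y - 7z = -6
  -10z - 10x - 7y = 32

no solution

Row-reduce:
R1 ← R1 / (-13/2).
R2 ← R2 − 1·R1.
R3 ← R3 + 10·R1.
R2 ← R2 / (-67/13).
R1 ← R1 + 11/13·R2.
R3 ← R3 + 201/13·R2.
Row 3 reduces to 0 = 4, a contradiction. The system is inconsistent.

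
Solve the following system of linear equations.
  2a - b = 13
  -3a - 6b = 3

a = 5, b = -3

From equation 1: b = -13 + 2·a.
Substitute into equation 2 and solve: a = 5.
Then b = -3.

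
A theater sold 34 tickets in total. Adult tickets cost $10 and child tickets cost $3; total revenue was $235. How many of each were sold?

Let a = adult tickets, c = child tickets.
  a + c = 34
  3c + 10a = 235
Row-reduce the augmented matrix:
R2 ← R2 − 10·R1.
R2 ← R2 / (-7).
R1 ← R1 − 1·R2.
Reading off the reduced rows gives a = 19, c = 15.

adult tickets: 19, child tickets: 15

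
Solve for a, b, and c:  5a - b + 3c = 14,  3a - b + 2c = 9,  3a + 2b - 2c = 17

Row-reduce the augmented matrix:
R1 ← R1 / (5).
R2 ← R2 − 3·R1.
R3 ← R3 − 3·R1.
R2 ← R2 / (-2/5).
R1 ← R1 + 1/5·R2.
R3 ← R3 − 13/5·R2.
R3 ← R3 / (-5/2).
R1 ← R1 − 1/2·R3.
R2 ← R2 + 1/2·R3.
Reading off the reduced rows gives a = 5, b = -4, c = -5.

a = 5, b = -4, c = -5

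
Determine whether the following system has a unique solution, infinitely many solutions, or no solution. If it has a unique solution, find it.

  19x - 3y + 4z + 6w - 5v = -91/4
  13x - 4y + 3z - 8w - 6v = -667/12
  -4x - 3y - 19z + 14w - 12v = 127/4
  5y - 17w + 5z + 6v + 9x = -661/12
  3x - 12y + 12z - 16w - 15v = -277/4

Row-reduce the augmented matrix:
R1 ← R1 / (19).
R2 ← R2 − 13·R1.
R3 ← R3 + 4·R1.
R4 ← R4 − 9·R1.
R5 ← R5 − 3·R1.
R2 ← R2 / (-37/19).
R1 ← R1 + 3/19·R2.
R3 ← R3 + 69/19·R2.
R4 ← R4 − 122/19·R2.
R5 ← R5 + 219/19·R2.
R3 ← R3 / (-690/37).
R1 ← R1 − 7/37·R3.
R2 ← R2 + 5/37·R3.
R4 ← R4 − 147/37·R3.
R5 ← R5 − 363/37·R3.
R4 ← R4 / (-1189/23).
R1 ← R1 − 116/69·R4.
R2 ← R2 − 410/69·R4.
R3 ← R3 + 140/69·R4.
R5 ← R5 − 1716/23·R4.
R5 ← R5 / (-493/82).
R1 ← R1 + 49/246·R5.
R2 ← R2 − 7/6·R5.
R3 ← R3 − 127/246·R5.
R4 ← R4 − 3/82·R5.
Reading off the reduced rows gives x = -2, y = 7/3, z = 3/4, w = 3, v = -1/4.

x = -2, y = 7/3, z = 3/4, w = 3, v = -1/4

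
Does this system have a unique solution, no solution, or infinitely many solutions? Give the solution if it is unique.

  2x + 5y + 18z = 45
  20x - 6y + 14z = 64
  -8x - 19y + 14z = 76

Row-reduce the augmented matrix:
R1 ← R1 / (2).
R2 ← R2 − 20·R1.
R3 ← R3 + 8·R1.
R2 ← R2 / (-56).
R1 ← R1 − 5/2·R2.
R3 ← R3 − 1·R2.
R3 ← R3 / (2325/28).
R1 ← R1 − 89/56·R3.
R2 ← R2 − 83/28·R3.
Reading off the reduced rows gives x = 1/2, y = -2, z = 3.

x = 1/2, y = -2, z = 3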